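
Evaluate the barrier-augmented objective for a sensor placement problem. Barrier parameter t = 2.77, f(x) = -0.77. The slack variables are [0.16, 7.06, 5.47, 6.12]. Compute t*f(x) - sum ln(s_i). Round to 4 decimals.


Step 1: Compute log-barrier.
ln values: [-1.8326, 1.9544, 1.6993, 1.8116]
phi = -(-1.8326 + 1.9544 + 1.6993 + 1.8116) = -3.6327
Step 2: Compute augmented objective.
t*f(x) = 2.77*-0.77 = -2.1329
Total = -2.1329 - 3.6327 = -5.7656


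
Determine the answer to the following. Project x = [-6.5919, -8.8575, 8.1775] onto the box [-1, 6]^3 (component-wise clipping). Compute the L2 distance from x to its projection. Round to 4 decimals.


Project each component onto [-1, 6].
clip(-6.5919) = -1.0, clip(-8.8575) = -1.0, clip(8.1775) = 6.0
Projection = [-1.0, -1.0, 6.0]
Squared diffs: [31.2693, 61.7403, 4.7415]
Distance = sqrt(97.7511) = 9.8869


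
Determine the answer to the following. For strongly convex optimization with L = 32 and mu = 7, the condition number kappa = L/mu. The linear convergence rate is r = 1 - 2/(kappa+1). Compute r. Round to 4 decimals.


Step 1: Compute the condition number.
kappa = L/mu = 32/7 = 4.5714
Step 2: Compute the convergence rate.
r = 1 - 2/(kappa + 1) = 1 - 2*mu/(L + mu) = (L - mu)/(L + mu) = 25/39 = 0.641


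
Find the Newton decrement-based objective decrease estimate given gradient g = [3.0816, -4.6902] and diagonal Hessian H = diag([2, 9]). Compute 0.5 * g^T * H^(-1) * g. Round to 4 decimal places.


Step 1: H is diagonal, so H^(-1) * g = [1.5408, -0.5211].
Step 2: g^T H^(-1) g = sum_i g_i^2 / H_ii
  = (3.0816)^2/2 + (-4.6902)^2/9
  = 4.7481 + 2.4442 = 7.1923
Step 3: Objective decrease = 0.5 * g^T H^(-1) g = 3.5962


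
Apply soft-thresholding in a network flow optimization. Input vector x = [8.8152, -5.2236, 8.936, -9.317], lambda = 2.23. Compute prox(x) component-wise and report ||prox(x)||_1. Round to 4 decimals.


Soft-thresholding with lambda = 2.23:
prox(8.8152) = sign(8.8152)*max(|8.8152| - 2.23, 0) = 6.5852
prox(-5.2236) = sign(-5.2236)*max(|-5.2236| - 2.23, 0) = -2.9936
prox(8.936) = sign(8.936)*max(|8.936| - 2.23, 0) = 6.706
prox(-9.317) = sign(-9.317)*max(|-9.317| - 2.23, 0) = -7.087
prox(x) = [6.5852, -2.9936, 6.706, -7.087]
||prox(x)||_1 = 6.5852 + 2.9936 + 6.706 + 7.087 = 23.3718


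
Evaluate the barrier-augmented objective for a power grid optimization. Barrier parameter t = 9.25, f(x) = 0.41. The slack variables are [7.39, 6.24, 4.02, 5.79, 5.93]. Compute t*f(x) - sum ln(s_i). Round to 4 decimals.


Step 1: Compute log-barrier.
ln values: [2.0001, 1.831, 1.3913, 1.7561, 1.78]
phi = -(2.0001 + 1.831 + 1.3913 + 1.7561 + 1.78) = -8.7585
Step 2: Compute augmented objective.
t*f(x) = 9.25*0.41 = 3.7925
Total = 3.7925 - 8.7585 = -4.966


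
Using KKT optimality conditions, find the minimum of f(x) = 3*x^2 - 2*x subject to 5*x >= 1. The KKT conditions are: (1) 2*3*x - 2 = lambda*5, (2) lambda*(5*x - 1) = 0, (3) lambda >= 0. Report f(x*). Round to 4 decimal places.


Step 1: Try lambda = 0 (constraint inactive).
Stationarity: 2*3*x - 2 = 0
x* = 2/(2*3) = 1/3 = 0.3333 (rounded; the exact value 1/3 is used below)
Check constraint: 5*0.3333 = 1.6665 >= 1 -- satisfied.
Step 2: Compute optimal value.
f(x*) = 3*(1/3)^2 - 2*(1/3) = -0.3333


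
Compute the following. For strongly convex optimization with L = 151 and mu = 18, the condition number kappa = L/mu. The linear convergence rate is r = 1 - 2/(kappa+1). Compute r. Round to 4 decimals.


Step 1: Compute the condition number.
kappa = L/mu = 151/18 = 8.3889
Step 2: Compute the convergence rate.
r = 1 - 2/(kappa + 1) = 1 - 2*mu/(L + mu) = (L - mu)/(L + mu) = 133/169 = 0.787


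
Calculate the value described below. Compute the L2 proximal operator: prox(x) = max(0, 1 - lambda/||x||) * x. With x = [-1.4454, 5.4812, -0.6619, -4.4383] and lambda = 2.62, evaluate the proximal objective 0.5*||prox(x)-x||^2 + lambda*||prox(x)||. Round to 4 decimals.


Step 1: Compute ||x||.
||x|| = 7.2298
Step 2: Compute scaling factor.
scale = max(0, 1 - 2.62/7.2298) = 0.6376
Step 3: prox(x) = [-0.9216, 3.4949, -0.422, -2.8299]
||prox(x)|| = 4.6098
Step 4: Proximal objective.
0.5*||prox-x||^2 = 3.4322
lambda*||prox|| = 12.0777
Total = 15.5098


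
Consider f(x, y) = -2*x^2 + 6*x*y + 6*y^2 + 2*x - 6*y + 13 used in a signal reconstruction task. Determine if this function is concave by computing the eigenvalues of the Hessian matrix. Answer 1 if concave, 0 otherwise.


The Hessian of f(x,y) = -2*x^2 + 6*x*y + 6*y^2 + 2*x - 6*y + 13 is:
H = [[-4, 6], [6, 12]]
Trace = -4 + 12 = 8
Determinant = -4*12 - (6)^2 = -84
Discriminant = (8)^2 - 4*-84 = 400.0
Eigenvalues: lambda_1 = -6.0, lambda_2 = 14.0
The function is not concave.

0


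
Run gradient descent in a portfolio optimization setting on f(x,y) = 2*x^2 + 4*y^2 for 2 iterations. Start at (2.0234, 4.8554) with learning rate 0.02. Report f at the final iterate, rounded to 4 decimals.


Gradient descent on f(x,y) = 2*x^2 + 4*y^2.
Starting point: (2.0234, 4.8554), alpha = 0.02
Step 1: grad_x = 2*2*2.0234 = 8.0936, grad_y = 2*4*4.8554 = 38.8432
  x_1 = 2.0234 - 0.02*8.0936 = 1.8615
  y_1 = 4.8554 - 0.02*38.8432 = 4.0785
Step 2: grad_x = 2*2*1.8615 = 7.4461, grad_y = 2*4*4.0785 = 32.6283
  x_2 = 1.8615 - 0.02*7.4461 = 1.7126
  y_2 = 4.0785 - 0.02*32.6283 = 3.426
f(1.7126, 3.426) = 2*1.7126^2 + 4*3.426^2 = 52.8151


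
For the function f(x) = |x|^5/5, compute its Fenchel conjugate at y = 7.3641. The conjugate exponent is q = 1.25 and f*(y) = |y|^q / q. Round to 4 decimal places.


The conjugate exponent q satisfies 1/p + 1/q = 1.
p = 5, so q = 5/(5 - 1) = 1.25
|y|^q = 7.3641^1.25 = 12.1311
f*(7.3641) = 12.1311 / 1.25 = 9.7049


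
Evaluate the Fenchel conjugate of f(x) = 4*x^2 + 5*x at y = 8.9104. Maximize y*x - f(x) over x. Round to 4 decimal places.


f*(y) = sup_x {y*x - a*x^2 - b*x} = sup_x {(y-b)*x - a*x^2}
FOC: (y - b) - 2a*x = 0 => x* = (y - b)/(2a)
x* = (8.9104 - 5)/(2*4) = 0.4888
f*(8.9104) = (y-b)^2/(4a) = (8.9104 - 5)^2/(4*4)
= 15.2912/16 = 0.9557


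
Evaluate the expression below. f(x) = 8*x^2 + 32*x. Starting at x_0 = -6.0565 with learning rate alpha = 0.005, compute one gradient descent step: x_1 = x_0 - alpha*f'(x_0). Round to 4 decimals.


We compute the gradient at x_0 and apply the update.
f'(x) = 16*x + 32
f'(-6.0565) = 16*-6.0565 + 32 = -64.904
x_1 = -6.0565 - 0.005*-64.904 = -5.732


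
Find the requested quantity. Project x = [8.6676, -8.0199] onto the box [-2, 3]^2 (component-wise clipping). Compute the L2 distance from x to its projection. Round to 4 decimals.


Project each component onto [-2, 3].
clip(8.6676) = 3.0, clip(-8.0199) = -2.0
Projection = [3.0, -2.0]
Squared diffs: [32.1217, 36.2392]
Distance = sqrt(68.3609) = 8.2681


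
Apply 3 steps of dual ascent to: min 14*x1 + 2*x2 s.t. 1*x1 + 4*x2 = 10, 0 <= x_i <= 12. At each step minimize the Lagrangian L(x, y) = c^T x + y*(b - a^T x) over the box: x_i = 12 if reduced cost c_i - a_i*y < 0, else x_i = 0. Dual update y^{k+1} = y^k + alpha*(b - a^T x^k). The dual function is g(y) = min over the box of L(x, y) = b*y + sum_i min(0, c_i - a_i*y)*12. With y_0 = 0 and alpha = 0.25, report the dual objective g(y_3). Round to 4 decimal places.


Dual ascent for LP: min 14*x1 + 2*x2, 1*x1 + 4*x2 = 10, 0 <= x_i <= 12
Step 1: y^k = 0.0, reduced costs: (14.0, 2.0)
  x^k = (0.0, 0.0), subgradient = b - a^T x = 10.0
  y^{k+1} = 0.0 + 0.25*10.0 = 2.5
Step 2: y^k = 2.5, reduced costs: (11.5, -8.0)
  x^k = (0.0, 12.0), subgradient = b - a^T x = -38.0
  y^{k+1} = 2.5 + 0.25*-38.0 = -7.0
Step 3: y^k = -7.0, reduced costs: (21.0, 30.0)
  x^k = (0.0, 0.0), subgradient = b - a^T x = 10.0
  y^{k+1} = -7.0 + 0.25*10.0 = -4.5
Dual objective at y_3 = -4.5: reduced costs (18.5, 20.0), box minimizer x = (0.0, 0.0)
g(y_3) = b*y + (c1 - a1*y)*x1 + (c2 - a2*y)*x2 = 10*(-4.5) + 18.5*0.0 + 20.0*0.0 = -45.0 + 0.0 + 0.0 = -45.0


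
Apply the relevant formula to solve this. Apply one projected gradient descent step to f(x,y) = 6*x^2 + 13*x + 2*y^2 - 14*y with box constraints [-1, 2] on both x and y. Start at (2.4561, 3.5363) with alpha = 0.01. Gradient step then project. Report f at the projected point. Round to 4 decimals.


Step 1: Compute gradient at (2.4561, 3.5363).
grad_x = 2*6*2.4561 + 13 = 42.4732
grad_y = 2*2*3.5363 - 14 = 0.1452
Step 2: Gradient step.
x_raw = 2.4561 - 0.01*42.4732 = 2.0314
y_raw = 3.5363 - 0.01*0.1452 = 3.5348
Step 3: Project onto [-1, 2].
x_proj = clip(2.0314) = 2.0
y_proj = clip(3.5348) = 2.0
Step 4: Evaluate f.
f(2.0, 2.0) = 30.0


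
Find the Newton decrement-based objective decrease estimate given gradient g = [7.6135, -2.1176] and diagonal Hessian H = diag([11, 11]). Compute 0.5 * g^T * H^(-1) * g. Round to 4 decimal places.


Step 1: H is diagonal, so H^(-1) * g = [0.6921, -0.1925].
Step 2: g^T H^(-1) g = sum_i g_i^2 / H_ii
  = (7.6135)^2/11 + (-2.1176)^2/11
  = 5.2696 + 0.4077 = 5.6772
Step 3: Objective decrease = 0.5 * g^T H^(-1) g = 2.8386


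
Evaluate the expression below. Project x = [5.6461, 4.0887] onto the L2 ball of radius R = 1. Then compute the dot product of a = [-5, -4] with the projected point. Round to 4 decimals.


Step 1: Compute ||x|| (intermediates to 6 decimals).
||x|| = sqrt(5.6461^2 + 4.0887^2) = 6.971077
Step 2: Project.
Since ||x|| > R, scale = R/||x|| = 1/6.971077 = 0.14345, proj(x) = scale * x
proj(x) = [0.809933, 0.586524]
Step 3: Dot product.
a^T * proj(x) = -5*0.809933 - 4*0.586524 = -6.3958


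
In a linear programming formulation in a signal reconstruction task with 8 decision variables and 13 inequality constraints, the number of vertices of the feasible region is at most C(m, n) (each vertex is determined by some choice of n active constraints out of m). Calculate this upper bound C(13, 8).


Each vertex corresponds to some choice of n active constraints out of m, so the number of vertices is at most C(m, n) = m! / (n!(m-n)!).
m = 13, n = 8
Numerator: 13 * 12 * 11 * 10 * 9 * 8 * 7 * 6
Denominator: 8! = 40320
C(13, 8) = 1287


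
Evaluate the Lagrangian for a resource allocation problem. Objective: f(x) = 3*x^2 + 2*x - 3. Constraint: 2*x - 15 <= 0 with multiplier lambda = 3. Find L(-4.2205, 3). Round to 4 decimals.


Step 1: Evaluate f(x).
f(-4.2205) = 3*(-4.2205)^2 + 2*(-4.2205) - 3 = 41.9969
Step 2: Evaluate g(x).
g(-4.2205) = 2*-4.2205 - 15 = -23.441
Step 3: Compute Lagrangian.
L = 41.9969 + 3*-23.441 = -28.3261


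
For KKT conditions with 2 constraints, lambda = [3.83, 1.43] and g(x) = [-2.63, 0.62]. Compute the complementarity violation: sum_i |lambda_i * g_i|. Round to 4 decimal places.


KKT complementary slackness check:
lambda_1 * g_1 = 3.83 * -2.63 = -10.0729
lambda_2 * g_2 = 1.43 * 0.62 = 0.8866
Total violation = 10.0729 + 0.8866 = 10.9595


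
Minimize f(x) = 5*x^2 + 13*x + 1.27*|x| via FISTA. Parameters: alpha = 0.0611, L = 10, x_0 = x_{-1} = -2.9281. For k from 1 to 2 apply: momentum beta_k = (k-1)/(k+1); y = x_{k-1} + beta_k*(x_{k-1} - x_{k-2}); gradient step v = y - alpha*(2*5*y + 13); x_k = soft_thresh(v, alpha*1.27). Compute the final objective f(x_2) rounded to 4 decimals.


FISTA on f(x) = 5*x^2 + 13*x + 1.27*|x|
L = 10, alpha = 0.0611
Iteration 1: beta = 0.0, y = -2.9281 + 0.0*(-2.9281 + 2.9281) = -2.9281
  grad(y) = -16.281, v = y - alpha*grad = -1.9333
  prox(v) = soft_thresh(-1.9333, 0.0776) = -1.8557
Iteration 2: beta = 0.3333, y = -1.8557 + 0.3333*(-1.8557 + 2.9281) = -1.4983
  grad(y) = -1.9828, v = y - alpha*grad = -1.3771
  prox(v) = soft_thresh(-1.3771, 0.0776) = -1.2995
f(x_2) = 5*(-1.2995)^2 + 13*(-1.2995) + 1.27*|-1.2995| = -6.7996


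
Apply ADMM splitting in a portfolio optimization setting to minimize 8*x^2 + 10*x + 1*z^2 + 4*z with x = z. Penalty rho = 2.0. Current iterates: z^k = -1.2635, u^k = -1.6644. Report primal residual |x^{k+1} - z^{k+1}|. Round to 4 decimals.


ADMM iteration with rho = 2.0, z^k = -1.2635, u^k = -1.6644
Step 1: x-update.
Minimize 8*x^2 + 10*x + (2.0/2)*(x + 1.2635 - 1.6644)^2
FOC: (2*8 + 2.0)*x = -10 + 2.0*(-1.2635 + 1.6644)
x^{k+1} = -0.511
Step 2: z-update.
Minimize 1*z^2 + 4*z + (2.0/2)*(-0.511 - z - 1.6644)^2
FOC: (2*1 + 2.0)*z = -4 + 2.0*(-0.511 - 1.6644)
z^{k+1} = -2.0877
Step 3: u-update.
u^{k+1} = -1.6644 - 0.511 + 2.0877 = -0.0877
Step 4: Primal residual = |-0.511 + 2.0877| = 1.5767


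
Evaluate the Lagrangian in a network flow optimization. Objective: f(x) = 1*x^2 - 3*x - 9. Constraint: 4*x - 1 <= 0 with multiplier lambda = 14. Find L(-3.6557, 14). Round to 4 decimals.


Step 1: Evaluate f(x).
f(-3.6557) = 1*(-3.6557)^2 - 3*(-3.6557) - 9 = 15.3312
Step 2: Evaluate g(x).
g(-3.6557) = 4*-3.6557 - 1 = -15.6228
Step 3: Compute Lagrangian.
L = 15.3312 + 14*-15.6228 = -203.388


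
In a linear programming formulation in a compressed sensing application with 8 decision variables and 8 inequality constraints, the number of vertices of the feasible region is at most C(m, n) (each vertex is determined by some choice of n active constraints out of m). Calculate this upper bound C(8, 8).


Each vertex corresponds to some choice of n active constraints out of m, so the number of vertices is at most C(m, n) = m! / (n!(m-n)!).
m = 8, n = 8
Numerator: 8 * 7 * 6 * 5 * 4 * 3 * 2 * 1
Denominator: 8! = 40320
C(8, 8) = 1


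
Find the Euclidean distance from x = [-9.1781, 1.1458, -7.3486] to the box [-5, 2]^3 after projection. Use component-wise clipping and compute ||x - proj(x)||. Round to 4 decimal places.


Project each component onto [-5, 2].
clip(-9.1781) = -5.0, clip(1.1458) = 1.1458, clip(-7.3486) = -5.0
Projection = [-5.0, 1.1458, -5.0]
Squared diffs: [17.4565, 0.0, 5.5159]
Distance = sqrt(22.9724) = 4.793


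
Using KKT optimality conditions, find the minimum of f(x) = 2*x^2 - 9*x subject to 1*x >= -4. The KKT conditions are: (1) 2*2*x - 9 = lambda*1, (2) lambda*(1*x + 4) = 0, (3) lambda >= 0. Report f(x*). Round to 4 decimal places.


Step 1: Try lambda = 0 (constraint inactive).
Stationarity: 2*2*x - 9 = 0
x* = 9/(2*2) = 2.25
Check constraint: 1*2.25 = 2.25 >= -4 -- satisfied.
Step 2: Compute optimal value.
f(x*) = 2*2.25^2 - 9*2.25 = -10.125


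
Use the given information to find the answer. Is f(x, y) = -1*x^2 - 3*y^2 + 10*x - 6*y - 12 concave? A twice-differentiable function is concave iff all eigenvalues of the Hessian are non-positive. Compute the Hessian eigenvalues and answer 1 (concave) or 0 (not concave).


The Hessian of f(x,y) = -1*x^2 - 3*y^2 + 10*x - 6*y - 12 is:
H = [[-2, 0], [0, -6]]
Trace = -2 - 6 = -8
Determinant = -2*-6 - (0)^2 = 12
Discriminant = (-8)^2 - 4*12 = 16.0
Eigenvalues: lambda_1 = -6.0, lambda_2 = -2.0
The function is concave.

1


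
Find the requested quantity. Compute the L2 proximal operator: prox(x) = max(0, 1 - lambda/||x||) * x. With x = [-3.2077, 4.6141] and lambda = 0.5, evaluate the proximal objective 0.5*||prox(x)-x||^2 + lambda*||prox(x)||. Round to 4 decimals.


Step 1: Compute ||x||.
||x|| = 5.6195
Step 2: Compute scaling factor.
scale = max(0, 1 - 0.5/5.6195) = 0.911
Step 3: prox(x) = [-2.9223, 4.2036]
||prox(x)|| = 5.1195
Step 4: Proximal objective.
0.5*||prox-x||^2 = 0.125
lambda*||prox|| = 2.5598
Total = 2.6848


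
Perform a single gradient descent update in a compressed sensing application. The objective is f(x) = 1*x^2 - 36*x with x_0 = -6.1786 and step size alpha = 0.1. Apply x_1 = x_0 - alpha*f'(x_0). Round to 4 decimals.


We compute the gradient at x_0 and apply the update.
f'(x) = 2*x - 36
f'(-6.1786) = 2*-6.1786 - 36 = -48.3572
x_1 = -6.1786 - 0.1*-48.3572 = -1.3429


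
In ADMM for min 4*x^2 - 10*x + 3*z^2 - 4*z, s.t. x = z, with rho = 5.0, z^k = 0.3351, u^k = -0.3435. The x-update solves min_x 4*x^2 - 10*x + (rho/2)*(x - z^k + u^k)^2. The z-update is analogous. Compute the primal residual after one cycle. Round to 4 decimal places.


ADMM iteration with rho = 5.0, z^k = 0.3351, u^k = -0.3435
Step 1: x-update.
Minimize 4*x^2 - 10*x + (5.0/2)*(x - 0.3351 - 0.3435)^2
FOC: (2*4 + 5.0)*x = 10 + 5.0*(0.3351 + 0.3435)
x^{k+1} = 1.0302
Step 2: z-update.
Minimize 3*z^2 - 4*z + (5.0/2)*(1.0302 - z - 0.3435)^2
FOC: (2*3 + 5.0)*z = 4 + 5.0*(1.0302 - 0.3435)
z^{k+1} = 0.6758
Step 3: u-update.
u^{k+1} = -0.3435 + 1.0302 - 0.6758 = 0.0109
Step 4: Primal residual = |1.0302 - 0.6758| = 0.3544


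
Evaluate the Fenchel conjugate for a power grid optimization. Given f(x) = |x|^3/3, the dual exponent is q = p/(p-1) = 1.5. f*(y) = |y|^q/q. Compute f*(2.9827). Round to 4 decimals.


The conjugate exponent q satisfies 1/p + 1/q = 1.
p = 3, so q = 3/(3 - 1) = 1.5
|y|^q = 2.9827^1.5 = 5.1513
f*(2.9827) = 5.1513 / 1.5 = 3.4342


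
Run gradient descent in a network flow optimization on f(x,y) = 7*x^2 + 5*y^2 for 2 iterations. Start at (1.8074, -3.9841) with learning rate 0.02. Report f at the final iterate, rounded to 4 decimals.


Gradient descent on f(x,y) = 7*x^2 + 5*y^2.
Starting point: (1.8074, -3.9841), alpha = 0.02
Step 1: grad_x = 2*7*1.8074 = 25.3036, grad_y = 2*5*-3.9841 = -39.841
  x_1 = 1.8074 - 0.02*25.3036 = 1.3013
  y_1 = -3.9841 - 0.02*-39.841 = -3.1873
Step 2: grad_x = 2*7*1.3013 = 18.2186, grad_y = 2*5*-3.1873 = -31.8728
  x_2 = 1.3013 - 0.02*18.2186 = 0.937
  y_2 = -3.1873 - 0.02*-31.8728 = -2.5498
f(0.937, -2.5498) = 7*0.937^2 + 5*(-2.5498)^2 = 38.6532


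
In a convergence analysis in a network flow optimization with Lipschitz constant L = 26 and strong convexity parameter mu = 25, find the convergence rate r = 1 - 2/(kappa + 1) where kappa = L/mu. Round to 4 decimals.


Step 1: Compute the condition number.
kappa = L/mu = 26/25 = 1.04
Step 2: Compute the convergence rate.
r = 1 - 2/(kappa + 1) = 1 - 2*mu/(L + mu) = (L - mu)/(L + mu) = 1/51 = 0.0196


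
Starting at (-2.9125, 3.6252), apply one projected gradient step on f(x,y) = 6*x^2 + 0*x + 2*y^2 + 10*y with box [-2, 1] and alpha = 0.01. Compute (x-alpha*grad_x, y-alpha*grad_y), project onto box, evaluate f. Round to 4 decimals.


Step 1: Compute gradient at (-2.9125, 3.6252).
grad_x = 2*6*-2.9125 + 0 = -34.95
grad_y = 2*2*3.6252 + 10 = 24.5008
Step 2: Gradient step.
x_raw = -2.9125 - 0.01*-34.95 = -2.563
y_raw = 3.6252 - 0.01*24.5008 = 3.3802
Step 3: Project onto [-2, 1].
x_proj = clip(-2.563) = -2.0
y_proj = clip(3.3802) = 1.0
Step 4: Evaluate f.
f(-2.0, 1.0) = 36.0


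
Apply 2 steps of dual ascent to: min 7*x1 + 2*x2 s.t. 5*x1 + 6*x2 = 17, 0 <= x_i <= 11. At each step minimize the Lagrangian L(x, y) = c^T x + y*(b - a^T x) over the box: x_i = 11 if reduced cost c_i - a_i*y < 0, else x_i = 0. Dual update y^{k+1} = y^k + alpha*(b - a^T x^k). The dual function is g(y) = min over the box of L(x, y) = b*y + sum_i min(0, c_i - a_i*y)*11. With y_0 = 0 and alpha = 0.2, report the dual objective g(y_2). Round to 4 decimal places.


Dual ascent for LP: min 7*x1 + 2*x2, 5*x1 + 6*x2 = 17, 0 <= x_i <= 11
Step 1: y^k = 0.0, reduced costs: (7.0, 2.0)
  x^k = (0.0, 0.0), subgradient = b - a^T x = 17.0
  y^{k+1} = 0.0 + 0.2*17.0 = 3.4
Step 2: y^k = 3.4, reduced costs: (-10.0, -18.4)
  x^k = (11.0, 11.0), subgradient = b - a^T x = -104.0
  y^{k+1} = 3.4 + 0.2*-104.0 = -17.4
Dual objective at y_2 = -17.4: reduced costs (94.0, 106.4), box minimizer x = (0.0, 0.0)
g(y_2) = b*y + (c1 - a1*y)*x1 + (c2 - a2*y)*x2 = 17*(-17.4) + 94.0*0.0 + 106.4*0.0 = -295.8 + 0.0 + 0.0 = -295.8


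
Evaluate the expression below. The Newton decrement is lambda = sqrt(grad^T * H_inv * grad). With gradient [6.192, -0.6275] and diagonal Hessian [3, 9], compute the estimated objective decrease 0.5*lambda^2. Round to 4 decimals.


Step 1: H is diagonal, so H^(-1) * g = [2.064, -0.0697].
Step 2: g^T H^(-1) g = sum_i g_i^2 / H_ii
  = (6.192)^2/3 + (-0.6275)^2/9
  = 12.7803 + 0.0438 = 12.824
Step 3: Objective decrease = 0.5 * g^T H^(-1) g = 6.412


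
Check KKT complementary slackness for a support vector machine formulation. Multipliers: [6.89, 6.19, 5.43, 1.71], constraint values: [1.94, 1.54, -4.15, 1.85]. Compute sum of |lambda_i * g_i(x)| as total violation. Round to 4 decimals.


KKT complementary slackness check:
lambda_1 * g_1 = 6.89 * 1.94 = 13.3666
lambda_2 * g_2 = 6.19 * 1.54 = 9.5326
lambda_3 * g_3 = 5.43 * -4.15 = -22.5345
lambda_4 * g_4 = 1.71 * 1.85 = 3.1635
Total violation = 13.3666 + 9.5326 + 22.5345 + 3.1635 = 48.5972


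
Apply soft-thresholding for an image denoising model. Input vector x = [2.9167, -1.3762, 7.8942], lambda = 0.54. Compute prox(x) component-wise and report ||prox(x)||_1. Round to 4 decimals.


Soft-thresholding with lambda = 0.54:
prox(2.9167) = sign(2.9167)*max(|2.9167| - 0.54, 0) = 2.3767
prox(-1.3762) = sign(-1.3762)*max(|-1.3762| - 0.54, 0) = -0.8362
prox(7.8942) = sign(7.8942)*max(|7.8942| - 0.54, 0) = 7.3542
prox(x) = [2.3767, -0.8362, 7.3542]
||prox(x)||_1 = 2.3767 + 0.8362 + 7.3542 = 10.5671


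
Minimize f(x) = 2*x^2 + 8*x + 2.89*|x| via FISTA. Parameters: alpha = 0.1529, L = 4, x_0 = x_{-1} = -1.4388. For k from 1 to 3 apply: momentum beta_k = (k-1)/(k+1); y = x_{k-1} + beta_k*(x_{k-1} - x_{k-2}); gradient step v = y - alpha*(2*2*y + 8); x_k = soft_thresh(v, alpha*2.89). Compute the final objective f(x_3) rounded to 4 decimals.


FISTA on f(x) = 2*x^2 + 8*x + 2.89*|x|
L = 4, alpha = 0.1529
Iteration 1: beta = 0.0, y = -1.4388 + 0.0*(-1.4388 + 1.4388) = -1.4388
  grad(y) = 2.2448, v = y - alpha*grad = -1.782
  prox(v) = soft_thresh(-1.782, 0.4419) = -1.3401
Iteration 2: beta = 0.3333, y = -1.3401 + 0.3333*(-1.3401 + 1.4388) = -1.3073
  grad(y) = 2.7709, v = y - alpha*grad = -1.7309
  prox(v) = soft_thresh(-1.7309, 0.4419) = -1.2891
Iteration 3: beta = 0.5, y = -1.2891 + 0.5*(-1.2891 + 1.3401) = -1.2635
  grad(y) = 2.9459, v = y - alpha*grad = -1.7139
  prox(v) = soft_thresh(-1.7139, 0.4419) = -1.2721
f(x_3) = 2*(-1.2721)^2 + 8*(-1.2721) + 2.89*|-1.2721| = -3.264


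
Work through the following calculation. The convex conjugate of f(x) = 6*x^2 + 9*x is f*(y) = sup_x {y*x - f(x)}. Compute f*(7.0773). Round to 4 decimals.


f*(y) = sup_x {y*x - a*x^2 - b*x} = sup_x {(y-b)*x - a*x^2}
FOC: (y - b) - 2a*x = 0 => x* = (y - b)/(2a)
x* = (7.0773 - 9)/(2*6) = -0.1602
f*(7.0773) = (y-b)^2/(4a) = (7.0773 - 9)^2/(4*6)
= 3.6968/24 = 0.154


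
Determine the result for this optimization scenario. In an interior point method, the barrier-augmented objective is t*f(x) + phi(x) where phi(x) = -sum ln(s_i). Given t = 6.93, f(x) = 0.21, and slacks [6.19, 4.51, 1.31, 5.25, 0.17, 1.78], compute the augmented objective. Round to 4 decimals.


Step 1: Compute log-barrier.
ln values: [1.8229, 1.5063, 0.27, 1.6582, -1.772, 0.5766]
phi = -(1.8229 + 1.5063 + 0.27 + 1.6582 - 1.772 + 0.5766) = -4.0621
Step 2: Compute augmented objective.
t*f(x) = 6.93*0.21 = 1.4553
Total = 1.4553 - 4.0621 = -2.6068


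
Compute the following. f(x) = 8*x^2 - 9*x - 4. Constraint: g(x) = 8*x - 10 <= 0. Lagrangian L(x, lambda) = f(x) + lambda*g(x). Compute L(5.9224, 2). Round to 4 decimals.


Step 1: Evaluate f(x).
f(5.9224) = 8*5.9224^2 - 9*5.9224 - 4 = 223.297
Step 2: Evaluate g(x).
g(5.9224) = 8*5.9224 - 10 = 37.3792
Step 3: Compute Lagrangian.
L = 223.297 + 2*37.3792 = 298.0554


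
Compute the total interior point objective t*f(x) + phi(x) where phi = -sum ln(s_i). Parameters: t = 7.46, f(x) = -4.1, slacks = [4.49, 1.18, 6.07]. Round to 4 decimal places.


Step 1: Compute log-barrier.
ln values: [1.5019, 0.1655, 1.8034]
phi = -(1.5019 + 0.1655 + 1.8034) = -3.4707
Step 2: Compute augmented objective.
t*f(x) = 7.46*-4.1 = -30.586
Total = -30.586 - 3.4707 = -34.0567


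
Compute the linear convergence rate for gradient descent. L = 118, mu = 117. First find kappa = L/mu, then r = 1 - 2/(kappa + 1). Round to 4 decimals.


Step 1: Compute the condition number.
kappa = L/mu = 118/117 = 1.0085
Step 2: Compute the convergence rate.
r = 1 - 2/(kappa + 1) = 1 - 2*mu/(L + mu) = (L - mu)/(L + mu) = 1/235 = 0.0043


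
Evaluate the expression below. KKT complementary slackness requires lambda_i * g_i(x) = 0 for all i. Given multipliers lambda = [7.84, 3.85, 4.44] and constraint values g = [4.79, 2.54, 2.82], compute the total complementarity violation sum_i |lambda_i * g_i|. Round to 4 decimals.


KKT complementary slackness check:
lambda_1 * g_1 = 7.84 * 4.79 = 37.5536
lambda_2 * g_2 = 3.85 * 2.54 = 9.779
lambda_3 * g_3 = 4.44 * 2.82 = 12.5208
Total violation = 37.5536 + 9.779 + 12.5208 = 59.8534


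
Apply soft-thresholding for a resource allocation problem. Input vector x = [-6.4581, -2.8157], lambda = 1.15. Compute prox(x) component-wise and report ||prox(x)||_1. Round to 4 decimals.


Soft-thresholding with lambda = 1.15:
prox(-6.4581) = sign(-6.4581)*max(|-6.4581| - 1.15, 0) = -5.3081
prox(-2.8157) = sign(-2.8157)*max(|-2.8157| - 1.15, 0) = -1.6657
prox(x) = [-5.3081, -1.6657]
||prox(x)||_1 = 5.3081 + 1.6657 = 6.9738


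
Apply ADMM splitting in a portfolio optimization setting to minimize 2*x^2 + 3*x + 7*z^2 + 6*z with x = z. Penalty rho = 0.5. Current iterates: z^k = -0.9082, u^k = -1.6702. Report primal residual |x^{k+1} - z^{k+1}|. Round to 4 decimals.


ADMM iteration with rho = 0.5, z^k = -0.9082, u^k = -1.6702
Step 1: x-update.
Minimize 2*x^2 + 3*x + (0.5/2)*(x + 0.9082 - 1.6702)^2
FOC: (2*2 + 0.5)*x = -3 + 0.5*(-0.9082 + 1.6702)
x^{k+1} = -0.582
Step 2: z-update.
Minimize 7*z^2 + 6*z + (0.5/2)*(-0.582 - z - 1.6702)^2
FOC: (2*7 + 0.5)*z = -6 + 0.5*(-0.582 - 1.6702)
z^{k+1} = -0.4915
Step 3: u-update.
u^{k+1} = -1.6702 - 0.582 + 0.4915 = -1.7607
Step 4: Primal residual = |-0.582 + 0.4915| = 0.0905


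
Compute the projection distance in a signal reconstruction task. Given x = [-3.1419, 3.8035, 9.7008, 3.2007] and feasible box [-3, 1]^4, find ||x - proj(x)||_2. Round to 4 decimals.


Project each component onto [-3, 1].
clip(-3.1419) = -3.0, clip(3.8035) = 1.0, clip(9.7008) = 1.0, clip(3.2007) = 1.0
Projection = [-3.0, 1.0, 1.0, 1.0]
Squared diffs: [0.0201, 7.8596, 75.7039, 4.8431]
Distance = sqrt(88.4267) = 9.4035


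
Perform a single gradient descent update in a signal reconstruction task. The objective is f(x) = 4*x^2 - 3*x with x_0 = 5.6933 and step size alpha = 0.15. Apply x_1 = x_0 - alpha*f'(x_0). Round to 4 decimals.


We compute the gradient at x_0 and apply the update.
f'(x) = 8*x - 3
f'(5.6933) = 8*5.6933 - 3 = 42.5464
x_1 = 5.6933 - 0.15*42.5464 = -0.6887


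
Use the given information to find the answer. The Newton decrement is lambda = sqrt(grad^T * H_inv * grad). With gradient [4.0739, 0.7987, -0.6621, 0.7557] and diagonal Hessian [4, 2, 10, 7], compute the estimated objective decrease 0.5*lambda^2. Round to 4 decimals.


Step 1: H is diagonal, so H^(-1) * g = [1.0185, 0.3994, -0.0662, 0.108].
Step 2: g^T H^(-1) g = sum_i g_i^2 / H_ii
  = (4.0739)^2/4 + (0.7987)^2/2 + (-0.6621)^2/10 + (0.7557)^2/7
  = 4.1492 + 0.319 + 0.0438 + 0.0816 = 4.5935
Step 3: Objective decrease = 0.5 * g^T H^(-1) g = 2.2968


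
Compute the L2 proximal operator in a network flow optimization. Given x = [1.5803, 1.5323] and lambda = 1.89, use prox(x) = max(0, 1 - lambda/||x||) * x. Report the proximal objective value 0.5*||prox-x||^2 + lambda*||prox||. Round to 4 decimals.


Step 1: Compute ||x||.
||x|| = 2.2012
Step 2: Compute scaling factor.
scale = max(0, 1 - 1.89/2.2012) = 0.1414
Step 3: prox(x) = [0.2234, 0.2166]
||prox(x)|| = 0.3112
Step 4: Proximal objective.
0.5*||prox-x||^2 = 1.7861
lambda*||prox|| = 0.5882
Total = 2.3742


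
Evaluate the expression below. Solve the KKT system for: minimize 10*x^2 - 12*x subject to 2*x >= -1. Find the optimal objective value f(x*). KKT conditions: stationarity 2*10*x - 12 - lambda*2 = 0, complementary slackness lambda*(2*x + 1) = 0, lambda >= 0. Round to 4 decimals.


Step 1: Try lambda = 0 (constraint inactive).
Stationarity: 2*10*x - 12 = 0
x* = 12/(2*10) = 0.6
Check constraint: 2*0.6 = 1.2 >= -1 -- satisfied.
Step 2: Compute optimal value.
f(x*) = 10*0.6^2 - 12*0.6 = -3.6


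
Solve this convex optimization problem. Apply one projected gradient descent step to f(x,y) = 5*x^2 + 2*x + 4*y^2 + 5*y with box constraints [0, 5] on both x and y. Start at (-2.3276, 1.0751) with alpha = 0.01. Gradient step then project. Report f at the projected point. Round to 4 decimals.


Step 1: Compute gradient at (-2.3276, 1.0751).
grad_x = 2*5*-2.3276 + 2 = -21.276
grad_y = 2*4*1.0751 + 5 = 13.6008
Step 2: Gradient step.
x_raw = -2.3276 - 0.01*-21.276 = -2.1148
y_raw = 1.0751 - 0.01*13.6008 = 0.9391
Step 3: Project onto [0, 5].
x_proj = clip(-2.1148) = 0.0
y_proj = clip(0.9391) = 0.9391
Step 4: Evaluate f.
f(0.0, 0.9391) = 8.223


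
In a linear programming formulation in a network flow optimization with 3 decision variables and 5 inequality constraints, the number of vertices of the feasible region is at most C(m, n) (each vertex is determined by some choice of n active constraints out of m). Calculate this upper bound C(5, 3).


Each vertex corresponds to some choice of n active constraints out of m, so the number of vertices is at most C(m, n) = m! / (n!(m-n)!).
m = 5, n = 3
Numerator: 5 * 4 * 3
Denominator: 3! = 6
C(5, 3) = 10


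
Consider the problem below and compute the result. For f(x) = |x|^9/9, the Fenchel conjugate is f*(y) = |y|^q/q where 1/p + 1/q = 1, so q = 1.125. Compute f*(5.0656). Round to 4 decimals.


The conjugate exponent q satisfies 1/p + 1/q = 1.
p = 9, so q = 9/(9 - 1) = 1.125
|y|^q = 5.0656^1.125 = 6.2045
f*(5.0656) = 6.2045 / 1.125 = 5.5151


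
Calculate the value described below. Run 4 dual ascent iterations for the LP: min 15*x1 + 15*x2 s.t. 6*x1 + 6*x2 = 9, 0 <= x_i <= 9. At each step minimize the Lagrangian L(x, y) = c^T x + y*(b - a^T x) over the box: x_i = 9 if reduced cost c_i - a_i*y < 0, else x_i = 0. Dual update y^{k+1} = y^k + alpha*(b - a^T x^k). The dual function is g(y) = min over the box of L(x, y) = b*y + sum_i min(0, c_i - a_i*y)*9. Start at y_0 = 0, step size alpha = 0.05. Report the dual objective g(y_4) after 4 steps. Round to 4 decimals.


Dual ascent for LP: min 15*x1 + 15*x2, 6*x1 + 6*x2 = 9, 0 <= x_i <= 9
Step 1: y^k = 0.0, reduced costs: (15.0, 15.0)
  x^k = (0.0, 0.0), subgradient = b - a^T x = 9.0
  y^{k+1} = 0.0 + 0.05*9.0 = 0.45
Step 2: y^k = 0.45, reduced costs: (12.3, 12.3)
  x^k = (0.0, 0.0), subgradient = b - a^T x = 9.0
  y^{k+1} = 0.45 + 0.05*9.0 = 0.9
Step 3: y^k = 0.9, reduced costs: (9.6, 9.6)
  x^k = (0.0, 0.0), subgradient = b - a^T x = 9.0
  y^{k+1} = 0.9 + 0.05*9.0 = 1.35
Step 4: y^k = 1.35, reduced costs: (6.9, 6.9)
  x^k = (0.0, 0.0), subgradient = b - a^T x = 9.0
  y^{k+1} = 1.35 + 0.05*9.0 = 1.8
Dual objective at y_4 = 1.8: reduced costs (4.2, 4.2), box minimizer x = (0.0, 0.0)
g(y_4) = b*y + (c1 - a1*y)*x1 + (c2 - a2*y)*x2 = 9*1.8 + 4.2*0.0 + 4.2*0.0 = 16.2 + 0.0 + 0.0 = 16.2


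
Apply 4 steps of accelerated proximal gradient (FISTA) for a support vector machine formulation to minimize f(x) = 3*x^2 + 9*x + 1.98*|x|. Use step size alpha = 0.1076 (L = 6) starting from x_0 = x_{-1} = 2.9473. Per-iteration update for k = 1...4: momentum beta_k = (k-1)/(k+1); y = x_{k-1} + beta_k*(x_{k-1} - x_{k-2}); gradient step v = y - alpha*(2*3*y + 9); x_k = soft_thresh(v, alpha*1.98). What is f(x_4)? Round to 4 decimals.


FISTA on f(x) = 3*x^2 + 9*x + 1.98*|x|
L = 6, alpha = 0.1076
Iteration 1: beta = 0.0, y = 2.9473 + 0.0*(2.9473 - 2.9473) = 2.9473
  grad(y) = 26.6838, v = y - alpha*grad = 0.0761
  prox(v) = soft_thresh(0.0761, 0.213) = 0.0
Iteration 2: beta = 0.3333, y = 0.0 + 0.3333*(0.0 - 2.9473) = -0.9824
  grad(y) = 3.1054, v = y - alpha*grad = -1.3166
  prox(v) = soft_thresh(-1.3166, 0.213) = -1.1035
Iteration 3: beta = 0.5, y = -1.1035 + 0.5*(-1.1035 - 0.0) = -1.6553
  grad(y) = -0.9317, v = y - alpha*grad = -1.555
  prox(v) = soft_thresh(-1.555, 0.213) = -1.342
Iteration 4: beta = 0.6, y = -1.342 + 0.6*(-1.342 + 1.1035) = -1.4851
  grad(y) = 0.0896, v = y - alpha*grad = -1.4947
  prox(v) = soft_thresh(-1.4947, 0.213) = -1.2817
f(x_4) = 3*(-1.2817)^2 + 9*(-1.2817) + 1.98*|-1.2817| = -4.0693


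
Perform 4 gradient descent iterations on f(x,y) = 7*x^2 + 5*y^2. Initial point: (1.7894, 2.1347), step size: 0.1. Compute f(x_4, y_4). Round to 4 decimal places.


Gradient descent on f(x,y) = 7*x^2 + 5*y^2.
Starting point: (1.7894, 2.1347), alpha = 0.1
Step 1: grad_x = 2*7*1.7894 = 25.0516, grad_y = 2*5*2.1347 = 21.347
  x_1 = 1.7894 - 0.1*25.0516 = -0.7158
  y_1 = 2.1347 - 0.1*21.347 = 0.0
Step 2: grad_x = 2*7*-0.7158 = -10.0206, grad_y = 2*5*0.0 = 0.0
  x_2 = -0.7158 - 0.1*-10.0206 = 0.2863
  y_2 = 0.0 - 0.1*0.0 = 0.0
Step 3: grad_x = 2*7*0.2863 = 4.0083, grad_y = 2*5*0.0 = 0.0
  x_3 = 0.2863 - 0.1*4.0083 = -0.1145
  y_3 = 0.0 - 0.1*0.0 = 0.0
Step 4: grad_x = 2*7*-0.1145 = -1.6033, grad_y = 2*5*0.0 = 0.0
  x_4 = -0.1145 - 0.1*-1.6033 = 0.0458
  y_4 = 0.0 - 0.1*0.0 = 0.0
f(0.0458, 0.0) = 7*0.0458^2 + 5*0.0^2 = 0.0147


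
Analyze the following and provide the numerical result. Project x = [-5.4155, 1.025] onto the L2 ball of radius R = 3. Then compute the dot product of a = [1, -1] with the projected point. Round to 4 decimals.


Step 1: Compute ||x|| (intermediates to 6 decimals).
||x|| = sqrt((-5.4155)^2 + 1.025^2) = 5.511648
Step 2: Project.
Since ||x|| > R, scale = R/||x|| = 3/5.511648 = 0.544302, proj(x) = scale * x
proj(x) = [-2.947667, 0.55791]
Step 3: Dot product.
a^T * proj(x) = 1*(-2.947667) - 1*0.55791 = -3.5056


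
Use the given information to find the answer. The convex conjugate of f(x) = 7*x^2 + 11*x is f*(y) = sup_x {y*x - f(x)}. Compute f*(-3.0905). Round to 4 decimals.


f*(y) = sup_x {y*x - a*x^2 - b*x} = sup_x {(y-b)*x - a*x^2}
FOC: (y - b) - 2a*x = 0 => x* = (y - b)/(2a)
x* = (-3.0905 - 11)/(2*7) = -1.0065
f*(-3.0905) = (y-b)^2/(4a) = (-3.0905 - 11)^2/(4*7)
= 198.5422/28 = 7.0908


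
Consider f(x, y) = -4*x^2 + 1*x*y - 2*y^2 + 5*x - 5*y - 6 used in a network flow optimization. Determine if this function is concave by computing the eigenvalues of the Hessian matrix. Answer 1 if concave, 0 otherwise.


The Hessian of f(x,y) = -4*x^2 + 1*x*y - 2*y^2 + 5*x - 5*y - 6 is:
H = [[-8, 1], [1, -4]]
Trace = -8 - 4 = -12
Determinant = -8*-4 - (1)^2 = 31
Discriminant = (-12)^2 - 4*31 = 20.0
Eigenvalues: lambda_1 = -8.2361, lambda_2 = -3.7639
The function is concave.

1


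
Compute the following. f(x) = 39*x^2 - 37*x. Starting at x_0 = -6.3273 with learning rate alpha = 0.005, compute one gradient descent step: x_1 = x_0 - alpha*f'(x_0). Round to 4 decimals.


We compute the gradient at x_0 and apply the update.
f'(x) = 78*x - 37
f'(-6.3273) = 78*-6.3273 - 37 = -530.5294
x_1 = -6.3273 - 0.005*-530.5294 = -3.6747


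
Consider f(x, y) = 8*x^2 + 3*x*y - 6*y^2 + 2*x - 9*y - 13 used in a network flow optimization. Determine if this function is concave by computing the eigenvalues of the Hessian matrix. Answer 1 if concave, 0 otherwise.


The Hessian of f(x,y) = 8*x^2 + 3*x*y - 6*y^2 + 2*x - 9*y - 13 is:
H = [[16, 3], [3, -12]]
Trace = 16 - 12 = 4
Determinant = 16*-12 - (3)^2 = -201
Discriminant = (4)^2 - 4*-201 = 820.0
Eigenvalues: lambda_1 = -12.3178, lambda_2 = 16.3178
The function is not concave.

0


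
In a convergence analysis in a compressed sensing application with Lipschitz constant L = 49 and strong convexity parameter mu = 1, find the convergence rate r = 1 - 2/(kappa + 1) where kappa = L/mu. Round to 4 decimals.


Step 1: Compute the condition number.
kappa = L/mu = 49/1 = 49.0
Step 2: Compute the convergence rate.
r = 1 - 2/(kappa + 1) = 1 - 2*mu/(L + mu) = (L - mu)/(L + mu) = 48/50 = 0.96


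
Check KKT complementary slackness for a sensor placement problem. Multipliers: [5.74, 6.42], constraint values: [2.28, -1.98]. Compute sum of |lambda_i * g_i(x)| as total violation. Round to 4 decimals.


KKT complementary slackness check:
lambda_1 * g_1 = 5.74 * 2.28 = 13.0872
lambda_2 * g_2 = 6.42 * -1.98 = -12.7116
Total violation = 13.0872 + 12.7116 = 25.7988


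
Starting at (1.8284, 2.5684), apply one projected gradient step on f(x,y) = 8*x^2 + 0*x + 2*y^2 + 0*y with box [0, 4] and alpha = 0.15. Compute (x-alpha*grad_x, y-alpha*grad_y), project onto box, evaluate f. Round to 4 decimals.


Step 1: Compute gradient at (1.8284, 2.5684).
grad_x = 2*8*1.8284 + 0 = 29.2544
grad_y = 2*2*2.5684 + 0 = 10.2736
Step 2: Gradient step.
x_raw = 1.8284 - 0.15*29.2544 = -2.5598
y_raw = 2.5684 - 0.15*10.2736 = 1.0274
Step 3: Project onto [0, 4].
x_proj = clip(-2.5598) = 0.0
y_proj = clip(1.0274) = 1.0274
Step 4: Evaluate f.
f(0.0, 1.0274) = 2.1109


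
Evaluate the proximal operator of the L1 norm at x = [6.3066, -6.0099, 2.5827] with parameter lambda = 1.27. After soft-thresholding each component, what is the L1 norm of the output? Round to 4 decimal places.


Soft-thresholding with lambda = 1.27:
prox(6.3066) = sign(6.3066)*max(|6.3066| - 1.27, 0) = 5.0366
prox(-6.0099) = sign(-6.0099)*max(|-6.0099| - 1.27, 0) = -4.7399
prox(2.5827) = sign(2.5827)*max(|2.5827| - 1.27, 0) = 1.3127
prox(x) = [5.0366, -4.7399, 1.3127]
||prox(x)||_1 = 5.0366 + 4.7399 + 1.3127 = 11.0892


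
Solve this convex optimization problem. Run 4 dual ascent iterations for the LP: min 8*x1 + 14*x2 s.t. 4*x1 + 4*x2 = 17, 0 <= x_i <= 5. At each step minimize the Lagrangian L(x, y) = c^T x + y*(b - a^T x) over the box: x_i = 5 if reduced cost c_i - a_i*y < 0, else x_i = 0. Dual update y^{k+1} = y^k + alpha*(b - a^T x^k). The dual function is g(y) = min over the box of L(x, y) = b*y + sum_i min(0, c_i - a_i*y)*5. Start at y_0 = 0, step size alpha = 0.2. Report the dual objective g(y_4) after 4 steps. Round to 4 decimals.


Dual ascent for LP: min 8*x1 + 14*x2, 4*x1 + 4*x2 = 17, 0 <= x_i <= 5
Step 1: y^k = 0.0, reduced costs: (8.0, 14.0)
  x^k = (0.0, 0.0), subgradient = b - a^T x = 17.0
  y^{k+1} = 0.0 + 0.2*17.0 = 3.4
Step 2: y^k = 3.4, reduced costs: (-5.6, 0.4)
  x^k = (5.0, 0.0), subgradient = b - a^T x = -3.0
  y^{k+1} = 3.4 + 0.2*-3.0 = 2.8
Step 3: y^k = 2.8, reduced costs: (-3.2, 2.8)
  x^k = (5.0, 0.0), subgradient = b - a^T x = -3.0
  y^{k+1} = 2.8 + 0.2*-3.0 = 2.2
Step 4: y^k = 2.2, reduced costs: (-0.8, 5.2)
  x^k = (5.0, 0.0), subgradient = b - a^T x = -3.0
  y^{k+1} = 2.2 + 0.2*-3.0 = 1.6
Dual objective at y_4 = 1.6: reduced costs (1.6, 7.6), box minimizer x = (0.0, 0.0)
g(y_4) = b*y + (c1 - a1*y)*x1 + (c2 - a2*y)*x2 = 17*1.6 + 1.6*0.0 + 7.6*0.0 = 27.2 + 0.0 + 0.0 = 27.2


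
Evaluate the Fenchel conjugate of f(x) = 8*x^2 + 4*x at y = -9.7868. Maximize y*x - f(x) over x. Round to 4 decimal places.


f*(y) = sup_x {y*x - a*x^2 - b*x} = sup_x {(y-b)*x - a*x^2}
FOC: (y - b) - 2a*x = 0 => x* = (y - b)/(2a)
x* = (-9.7868 - 4)/(2*8) = -0.8617
f*(-9.7868) = (y-b)^2/(4a) = (-9.7868 - 4)^2/(4*8)
= 190.0759/32 = 5.9399


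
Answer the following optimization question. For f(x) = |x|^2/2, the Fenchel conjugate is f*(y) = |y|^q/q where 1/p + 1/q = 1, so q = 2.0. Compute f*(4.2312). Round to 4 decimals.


The conjugate exponent q satisfies 1/p + 1/q = 1.
p = 2, so q = 2/(2 - 1) = 2.0
|y|^q = 4.2312^2.0 = 17.9031
f*(4.2312) = 17.9031 / 2.0 = 8.9515


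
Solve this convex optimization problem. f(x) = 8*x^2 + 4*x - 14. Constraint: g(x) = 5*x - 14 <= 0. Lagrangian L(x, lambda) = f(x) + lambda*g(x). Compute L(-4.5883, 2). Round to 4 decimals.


Step 1: Evaluate f(x).
f(-4.5883) = 8*(-4.5883)^2 + 4*(-4.5883) - 14 = 136.0668
Step 2: Evaluate g(x).
g(-4.5883) = 5*-4.5883 - 14 = -36.9415
Step 3: Compute Lagrangian.
L = 136.0668 + 2*-36.9415 = 62.1838


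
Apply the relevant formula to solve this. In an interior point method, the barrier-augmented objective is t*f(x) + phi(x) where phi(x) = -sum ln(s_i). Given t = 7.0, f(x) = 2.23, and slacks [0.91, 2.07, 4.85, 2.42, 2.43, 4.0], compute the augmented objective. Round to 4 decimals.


Step 1: Compute log-barrier.
ln values: [-0.0943, 0.7275, 1.579, 0.8838, 0.8879, 1.3863]
phi = -(-0.0943 + 0.7275 + 1.579 + 0.8838 + 0.8879 + 1.3863) = -5.3702
Step 2: Compute augmented objective.
t*f(x) = 7.0*2.23 = 15.61
Total = 15.61 - 5.3702 = 10.2398


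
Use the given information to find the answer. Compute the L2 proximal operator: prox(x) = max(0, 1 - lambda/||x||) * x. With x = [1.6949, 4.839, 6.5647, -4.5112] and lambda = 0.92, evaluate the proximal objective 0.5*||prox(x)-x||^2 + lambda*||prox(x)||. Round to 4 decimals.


Step 1: Compute ||x||.
||x|| = 9.4728
Step 2: Compute scaling factor.
scale = max(0, 1 - 0.92/9.4728) = 0.9029
Step 3: prox(x) = [1.5303, 4.369, 5.9271, -4.0731]
||prox(x)|| = 8.5528
Step 4: Proximal objective.
0.5*||prox-x||^2 = 0.4232
lambda*||prox|| = 7.8686
Total = 8.2918
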